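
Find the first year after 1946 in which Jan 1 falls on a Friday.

1954

Jan 1 advances by 2 weekdays after a leap year and by 1 after a common year.
1946: Jan 1 is Tuesday.
1947: Wednesday
1948: Thursday (leap)
1949: Saturday
1950: Sunday
1951: Monday
1952: Tuesday (leap)
1953: Thursday
1954: Friday
1954 begins on a Friday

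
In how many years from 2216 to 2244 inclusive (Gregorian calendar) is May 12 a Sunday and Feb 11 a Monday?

Check each year's weekday for May 12 and Feb 11:
  2216: Sun/Sun  2217: Mon/Tue  2218: Tue/Wed  2219: Wed/Thu  2220: Fri/Fri  2221: Sat/Sun  2222: Sun/Mon ✓  2223: Mon/Tue  2224: Wed/Wed  2225: Thu/Fri  2226: Fri/Sat  2227: Sat/Sun  2228: Mon/Mon  2229: Tue/Wed  2230: Wed/Thu  2231: Thu/Fri  2232: Sat/Sat  2233: Sun/Mon ✓  2234: Mon/Tue  2235: Tue/Wed  2236: Thu/Thu  2237: Fri/Sat  2238: Sat/Sun  2239: Sun/Mon ✓  2240: Tue/Tue  2241: Wed/Thu  2242: Thu/Fri  2243: Fri/Sat  2244: Sun/Sun
Both conditions hold in: 2222, 2233, 2239 — 3.

3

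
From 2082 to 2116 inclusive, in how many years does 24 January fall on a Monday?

5

Track 24 January's weekday year by year (advancing +1, or +2 across a Feb 29):
  2082: Sat  2083: Sun (+1)  2084: Mon (+1) ✓  2085: Wed (+2)  2086: Thu (+1)
  2087: Fri (+1)  2088: Sat (+1)  2089: Mon (+2) ✓  2090: Tue (+1)  2091: Wed (+1)
  2092: Thu (+1)  2093: Sat (+2)  2094: Sun (+1)  2095: Mon (+1) ✓  … (7 more years) …
  2103: Wed (+1)  2104: Thu (+1)  2105: Sat (+2)  2106: Sun (+1)  2107: Mon (+1) ✓
  2108: Tue (+1)  2109: Thu (+2)  2110: Fri (+1)  2111: Sat (+1)  2112: Sun (+1)
  2113: Tue (+2)  2114: Wed (+1)  2115: Thu (+1)  2116: Fri (+1)
Monday years: 2084, 2089, 2095, 2101, 2107 — 5 in total.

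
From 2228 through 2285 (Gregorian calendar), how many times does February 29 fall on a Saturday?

2

Leap years in 2228–2285: 15 of them.
Feb 29 weekday advances by 5 (mod 7) from one leap year to the next four years later (or differs when a century non-leap intervenes).
Leap-day weekdays: 2228:Fri 2232:Wed 2236:Mon 2240:Sat✓ 2244:Thu 2248:Tue 2252:Sun 2256:Fri 2260:Wed 2264:Mon 2268:Sat✓ 2272:Thu 2276:Tue 2280:Sun 2284:Fri
Saturday: 2240, 2268 → 2.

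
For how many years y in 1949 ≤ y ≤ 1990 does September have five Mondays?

11

September has 30 days; it has five Mondays when Monday falls among the first (month-length − 28) days — i.e. when September 1 is one of Monday/Sunday.
September 1 by year: 1949:Thu 1950:Fri 1951:Sat 1952:Mon✓ 1953:Tue 1954:Wed 1955:Thu 1956:Sat 1957:Sun✓ 1958:Mon✓ 1959:Tue 1960:Thu 1961:Fri 1962:Sat 1963:Sun✓ …(12 more)… 1976:Wed 1977:Thu 1978:Fri 1979:Sat 1980:Mon✓ 1981:Tue 1982:Wed 1983:Thu 1984:Sat 1985:Sun✓ 1986:Mon✓ 1987:Tue 1988:Thu 1989:Fri 1990:Sat
Years with five Mondays: 1952, 1957, 1958, 1963, 1968, 1969, 1974, 1975, 1980, 1985, 1986 → 11.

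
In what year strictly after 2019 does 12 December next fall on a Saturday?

2020

From one year to the next, a fixed date's weekday advances by 1, or by 2 when a Feb 29 lies between the two dates.
2019: December 12 is Thursday.
2020: Saturday (+2)
12 December falls on a Saturday in 2020.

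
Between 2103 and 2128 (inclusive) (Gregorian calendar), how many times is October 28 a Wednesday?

Track October 28's weekday year by year (advancing +1, or +2 across a Feb 29):
  2103: Sun  2104: Tue (+2)  2105: Wed (+1) ✓  2106: Thu (+1)  2107: Fri (+1)
  2108: Sun (+2)  2109: Mon (+1)  2110: Tue (+1)  2111: Wed (+1) ✓  2112: Fri (+2)
  2113: Sat (+1)  2114: Sun (+1)  2115: Mon (+1)  2116: Wed (+2) ✓  2117: Thu (+1)
  2118: Fri (+1)  2119: Sat (+1)  2120: Mon (+2)  2121: Tue (+1)  2122: Wed (+1) ✓
  2123: Thu (+1)  2124: Sat (+2)  2125: Sun (+1)  2126: Mon (+1)  2127: Tue (+1)
  2128: Thu (+2)
Wednesday years: 2105, 2111, 2116, 2122 — 4 in total.

4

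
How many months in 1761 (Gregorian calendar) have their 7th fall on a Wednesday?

Check the 7th of each month of 1761: Jan 7: Wed, Feb 7: Sat, Mar 7: Sat, Apr 7: Tue, May 7: Thu, Jun 7: Sun, Jul 7: Tue, Aug 7: Fri, Sep 7: Mon, Oct 7: Wed, Nov 7: Sat, Dec 7: Mon.
Wednesday occurs in January, October — 2 months.

2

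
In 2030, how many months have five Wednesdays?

4

A month of length L has five Wednesdays iff its first Wednesday is on day ≤ L−28 (so day 1–3 in a 31-day month, 1–2 in a 30-day month, day 1 in a leap February).
Checking each month of 2030: Jan starts Tue (31d) ✓; Feb starts Fri (28d); Mar starts Fri (31d); Apr starts Mon (30d); May starts Wed (31d) ✓; Jun starts Sat (30d); Jul starts Mon (31d) ✓; Aug starts Thu (31d); Sep starts Sun (30d); Oct starts Tue (31d) ✓; Nov starts Fri (30d); Dec starts Sun (31d).
Five-Wednesday months: January, May, July, October → 4.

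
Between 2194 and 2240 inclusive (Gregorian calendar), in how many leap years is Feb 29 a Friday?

Leap years in 2194–2240: 11 of them.
Feb 29 weekday advances by 5 (mod 7) from one leap year to the next four years later (or differs when a century non-leap intervenes).
Leap-day weekdays: 2196:Mon 2204:Wed 2208:Mon 2212:Sat 2216:Thu 2220:Tue 2224:Sun 2228:Fri✓ 2232:Wed 2236:Mon 2240:Sat
Friday: 2228 → 1.

1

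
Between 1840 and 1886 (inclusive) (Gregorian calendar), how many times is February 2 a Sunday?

Track February 2's weekday year by year (advancing +1, or +2 across a Feb 29):
  1840: Sun ✓  1841: Tue (+2)  1842: Wed (+1)  1843: Thu (+1)  1844: Fri (+1)
  1845: Sun (+2) ✓  1846: Mon (+1)  1847: Tue (+1)  1848: Wed (+1)  1849: Fri (+2)
  1850: Sat (+1)  1851: Sun (+1) ✓  1852: Mon (+1)  1853: Wed (+2)  … (19 more years) …
  1873: Sun (+2) ✓  1874: Mon (+1)  1875: Tue (+1)  1876: Wed (+1)  1877: Fri (+2)
  1878: Sat (+1)  1879: Sun (+1) ✓  1880: Mon (+1)  1881: Wed (+2)  1882: Thu (+1)
  1883: Fri (+1)  1884: Sat (+1)  1885: Mon (+2)  1886: Tue (+1)
Sunday years: 1840, 1845, 1851, 1862, 1868, 1873, 1879 — 7 in total.

7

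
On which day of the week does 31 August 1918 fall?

January 1, 1918 is a Tuesday.
August 31 is day 243 of the year, i.e. 242 days after Jan 1.
242 mod 7 = 4, so advance 4 weekdays from Tuesday: Saturday.

Saturday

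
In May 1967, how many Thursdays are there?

4

May 1967 has 31 days and begins on Monday.
The first Thursday is May 4.
Thursdays fall on 4, 11, 18, 25 — that's 4.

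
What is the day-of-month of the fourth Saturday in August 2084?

26

August 1, 2084 is a Tuesday, so the first Saturday is the 5th.
The fourth Saturday is 5 + 21 = 26.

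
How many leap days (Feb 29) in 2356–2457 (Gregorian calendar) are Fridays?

Leap years in 2356–2457: 26 of them.
Feb 29 weekday advances by 5 (mod 7) from one leap year to the next four years later (or differs when a century non-leap intervenes).
Leap-day weekdays: 2356:Wed 2360:Mon 2364:Sat 2368:Thu 2372:Tue 2376:Sun 2380:Fri✓ 2384:Wed 2388:Mon 2392:Sat 2396:Thu 2400:Tue 2404:Sun 2408:Fri✓ 2412:Wed 2416:Mon 2420:Sat 2424:Thu 2428:Tue 2432:Sun 2436:Fri✓ 2440:Wed 2444:Mon 2448:Sat 2452:Thu 2456:Tue
Friday: 2380, 2408, 2436 → 3.

3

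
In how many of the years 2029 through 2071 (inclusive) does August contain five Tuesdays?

17

August has 31 days; it has five Tuesdays when Tuesday falls among the first (month-length − 28) days — i.e. when August 1 is one of Tuesday/Monday/Sunday.
August 1 by year: 2029:Wed 2030:Thu 2031:Fri 2032:Sun✓ 2033:Mon✓ 2034:Tue✓ 2035:Wed 2036:Fri 2037:Sat 2038:Sun✓ 2039:Mon✓ 2040:Wed 2041:Thu 2042:Fri 2043:Sat …(13 more)… 2057:Wed 2058:Thu 2059:Fri 2060:Sun✓ 2061:Mon✓ 2062:Tue✓ 2063:Wed 2064:Fri 2065:Sat 2066:Sun✓ 2067:Mon✓ 2068:Wed 2069:Thu 2070:Fri 2071:Sat
Years with five Tuesdays: 2032, 2033, 2034, 2038, 2039, 2044, 2045, 2049, 2050, 2051, 2055, 2056, 2060, 2061, 2062, 2066, 2067 → 17.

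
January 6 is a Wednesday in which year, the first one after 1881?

1886

From one year to the next, a fixed date's weekday advances by 1, or by 2 when a Feb 29 lies between the two dates.
1881: January 6 is Thursday.
1882: Friday (+1)
1883: Saturday (+1)
1884: Sunday (+1)
1885: Tuesday (+2)
1886: Wednesday (+1)
January 6 falls on a Wednesday in 1886.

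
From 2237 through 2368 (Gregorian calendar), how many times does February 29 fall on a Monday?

5

Leap years in 2237–2368: 32 of them.
Feb 29 weekday advances by 5 (mod 7) from one leap year to the next four years later (or differs when a century non-leap intervenes).
Leap-day weekdays: 2240:Sat 2244:Thu 2248:Tue 2252:Sun 2256:Fri 2260:Wed 2264:Mon✓ 2268:Sat 2272:Thu 2276:Tue 2280:Sun 2284:Fri 2288:Wed …(6 more)… 2320:Sun 2324:Fri 2328:Wed 2332:Mon✓ 2336:Sat 2340:Thu 2344:Tue 2348:Sun 2352:Fri 2356:Wed 2360:Mon✓ 2364:Sat 2368:Thu
Monday: 2264, 2292, 2304, 2332, 2360 → 5.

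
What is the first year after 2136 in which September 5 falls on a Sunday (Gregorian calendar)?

2145

From one year to the next, a fixed date's weekday advances by 1, or by 2 when a Feb 29 lies between the two dates.
2136: September 5 is Wednesday.
2137: Thursday (+1)
2138: Friday (+1)
2139: Saturday (+1)
2140: Monday (+2)
2141: Tuesday (+1)
2142: Wednesday (+1)
2143: Thursday (+1)
2144: Saturday (+2)
2145: Sunday (+1)
September 5 falls on a Sunday in 2145.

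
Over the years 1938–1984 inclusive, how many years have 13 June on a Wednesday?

Track 13 June's weekday year by year (advancing +1, or +2 across a Feb 29):
  1938: Mon  1939: Tue (+1)  1940: Thu (+2)  1941: Fri (+1)  1942: Sat (+1)
  1943: Sun (+1)  1944: Tue (+2)  1945: Wed (+1) ✓  1946: Thu (+1)  1947: Fri (+1)
  1948: Sun (+2)  1949: Mon (+1)  1950: Tue (+1)  1951: Wed (+1) ✓  … (19 more years) …
  1971: Sun (+1)  1972: Tue (+2)  1973: Wed (+1) ✓  1974: Thu (+1)  1975: Fri (+1)
  1976: Sun (+2)  1977: Mon (+1)  1978: Tue (+1)  1979: Wed (+1) ✓  1980: Fri (+2)
  1981: Sat (+1)  1982: Sun (+1)  1983: Mon (+1)  1984: Wed (+2) ✓
Wednesday years: 1945, 1951, 1956, 1962, 1973, 1979, 1984 — 7 in total.

7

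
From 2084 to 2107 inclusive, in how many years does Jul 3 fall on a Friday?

Track Jul 3's weekday year by year (advancing +1, or +2 across a Feb 29):
  2084: Mon  2085: Tue (+1)  2086: Wed (+1)  2087: Thu (+1)  2088: Sat (+2)
  2089: Sun (+1)  2090: Mon (+1)  2091: Tue (+1)  2092: Thu (+2)  2093: Fri (+1) ✓
  2094: Sat (+1)  2095: Sun (+1)  2096: Tue (+2)  2097: Wed (+1)  2098: Thu (+1)
  2099: Fri (+1) ✓  2100: Sat (+1)  2101: Sun (+1)  2102: Mon (+1)  2103: Tue (+1)
  2104: Thu (+2)  2105: Fri (+1) ✓  2106: Sat (+1)  2107: Sun (+1)
Friday years: 2093, 2099, 2105 — 3 in total.

3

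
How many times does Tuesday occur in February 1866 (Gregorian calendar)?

February 1866 has 28 days and begins on Thursday.
The first Tuesday is February 6.
Tuesdays fall on 6, 13, 20, 27 — that's 4.

4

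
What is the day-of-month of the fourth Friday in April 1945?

27

April 1, 1945 is a Sunday, so the first Friday is the 6th.
The fourth Friday is 6 + 21 = 27.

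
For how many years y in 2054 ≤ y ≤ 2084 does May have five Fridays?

13

May has 31 days; it has five Fridays when Friday falls among the first (month-length − 28) days — i.e. when May 1 is one of Friday/Thursday/Wednesday.
May 1 by year: 2054:Fri✓ 2055:Sat 2056:Mon 2057:Tue 2058:Wed✓ 2059:Thu✓ 2060:Sat 2061:Sun 2062:Mon 2063:Tue 2064:Thu✓ 2065:Fri✓ 2066:Sat 2067:Sun 2068:Tue 2069:Wed✓ 2070:Thu✓ 2071:Fri✓ 2072:Sun 2073:Mon 2074:Tue 2075:Wed✓ 2076:Fri✓ 2077:Sat 2078:Sun 2079:Mon 2080:Wed✓ 2081:Thu✓ 2082:Fri✓ 2083:Sat 2084:Mon
Years with five Fridays: 2054, 2058, 2059, 2064, 2065, 2069, 2070, 2071, 2075, 2076, 2080, 2081, 2082 → 13.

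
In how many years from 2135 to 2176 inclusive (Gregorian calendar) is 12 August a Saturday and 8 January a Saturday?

1

Check each year's weekday for 12 August and 8 January:
  2135: Fri/Sat  2136: Sun/Sun  2137: Mon/Tue  2138: Tue/Wed  2139: Wed/Thu  2140: Fri/Fri  2141: Sat/Sun  2142: Sun/Mon  2143: Mon/Tue  2144: Wed/Wed  2145: Thu/Fri  2146: Fri/Sat  2147: Sat/Sun  2148: Mon/Mon  …(14 more)…  2163: Fri/Sat  2164: Sun/Sun  2165: Mon/Tue  2166: Tue/Wed  2167: Wed/Thu  2168: Fri/Fri  2169: Sat/Sun  2170: Sun/Mon  2171: Mon/Tue  2172: Wed/Wed  2173: Thu/Fri  2174: Fri/Sat  2175: Sat/Sun  2176: Mon/Mon
Both conditions hold in: 2152 — 1.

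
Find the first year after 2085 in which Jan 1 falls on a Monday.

2091

Jan 1 advances by 2 weekdays after a leap year and by 1 after a common year.
2085: Jan 1 is Monday.
2086: Tuesday
2087: Wednesday
2088: Thursday (leap)
2089: Saturday
2090: Sunday
2091: Monday
2091 begins on a Monday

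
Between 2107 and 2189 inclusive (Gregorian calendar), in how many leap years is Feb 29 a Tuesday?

3

Leap years in 2107–2189: 21 of them.
Feb 29 weekday advances by 5 (mod 7) from one leap year to the next four years later (or differs when a century non-leap intervenes).
Leap-day weekdays: 2108:Wed 2112:Mon 2116:Sat 2120:Thu 2124:Tue✓ 2128:Sun 2132:Fri 2136:Wed 2140:Mon 2144:Sat 2148:Thu 2152:Tue✓ 2156:Sun 2160:Fri 2164:Wed 2168:Mon 2172:Sat 2176:Thu 2180:Tue✓ 2184:Sun 2188:Fri
Tuesday: 2124, 2152, 2180 → 3.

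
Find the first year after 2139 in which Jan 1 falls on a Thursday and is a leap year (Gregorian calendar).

2156

Jan 1 advances by 2 weekdays after a leap year and by 1 after a common year.
2139: Jan 1 is Thursday.
2140: Friday (leap)
2141: Sunday
2142: Monday
2143: Tuesday
2144: Wednesday (leap)
2145: Friday
2146: Saturday
2147: Sunday
2148: Monday (leap)
2149: Wednesday
2150: Thursday
2151: Friday
2152: Saturday (leap)
2153: Monday
2154: Tuesday
2155: Wednesday
2156: Thursday (leap)
2156 begins on a Thursday and is a leap year.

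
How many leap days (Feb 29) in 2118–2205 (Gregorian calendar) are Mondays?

3

Leap years in 2118–2205: 21 of them.
Feb 29 weekday advances by 5 (mod 7) from one leap year to the next four years later (or differs when a century non-leap intervenes).
Leap-day weekdays: 2120:Thu 2124:Tue 2128:Sun 2132:Fri 2136:Wed 2140:Mon✓ 2144:Sat 2148:Thu 2152:Tue 2156:Sun 2160:Fri 2164:Wed 2168:Mon✓ 2172:Sat 2176:Thu 2180:Tue 2184:Sun 2188:Fri 2192:Wed 2196:Mon✓ 2204:Wed
Monday: 2140, 2168, 2196 → 3.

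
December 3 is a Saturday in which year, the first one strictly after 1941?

From one year to the next, a fixed date's weekday advances by 1, or by 2 when a Feb 29 lies between the two dates.
1941: December 3 is Wednesday.
1942: Thursday (+1)
1943: Friday (+1)
1944: Sunday (+2)
1945: Monday (+1)
1946: Tuesday (+1)
1947: Wednesday (+1)
1948: Friday (+2)
1949: Saturday (+1)
December 3 falls on a Saturday in 1949.

1949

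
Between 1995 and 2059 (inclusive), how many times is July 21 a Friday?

Track July 21's weekday year by year (advancing +1, or +2 across a Feb 29):
  1995: Fri ✓  1996: Sun (+2)  1997: Mon (+1)  1998: Tue (+1)  1999: Wed (+1)
  2000: Fri (+2) ✓  2001: Sat (+1)  2002: Sun (+1)  2003: Mon (+1)  2004: Wed (+2)
  2005: Thu (+1)  2006: Fri (+1) ✓  2007: Sat (+1)  2008: Mon (+2)  … (37 more years) …
  2046: Sat (+1)  2047: Sun (+1)  2048: Tue (+2)  2049: Wed (+1)  2050: Thu (+1)
  2051: Fri (+1) ✓  2052: Sun (+2)  2053: Mon (+1)  2054: Tue (+1)  2055: Wed (+1)
  2056: Fri (+2) ✓  2057: Sat (+1)  2058: Sun (+1)  2059: Mon (+1)
Friday years: 1995, 2000, 2006, 2017, 2023, 2028, 2034, 2045, 2051, 2056 — 10 in total.

10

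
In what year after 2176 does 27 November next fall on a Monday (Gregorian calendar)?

2180

From one year to the next, a fixed date's weekday advances by 1, or by 2 when a Feb 29 lies between the two dates.
2176: November 27 is Wednesday.
2177: Thursday (+1)
2178: Friday (+1)
2179: Saturday (+1)
2180: Monday (+2)
27 November falls on a Monday in 2180.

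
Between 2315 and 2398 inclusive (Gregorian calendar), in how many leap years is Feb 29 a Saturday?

3

Leap years in 2315–2398: 21 of them.
Feb 29 weekday advances by 5 (mod 7) from one leap year to the next four years later (or differs when a century non-leap intervenes).
Leap-day weekdays: 2316:Tue 2320:Sun 2324:Fri 2328:Wed 2332:Mon 2336:Sat✓ 2340:Thu 2344:Tue 2348:Sun 2352:Fri 2356:Wed 2360:Mon 2364:Sat✓ 2368:Thu 2372:Tue 2376:Sun 2380:Fri 2384:Wed 2388:Mon 2392:Sat✓ 2396:Thu
Saturday: 2336, 2364, 2392 → 3.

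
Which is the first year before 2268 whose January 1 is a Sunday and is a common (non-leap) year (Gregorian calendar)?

Jan 1 advances by 2 weekdays after a leap year and by 1 after a common year.
2268: Jan 1 is Wednesday (leap).
2267: Tuesday
2266: Monday
2265: Sunday
2265 begins on a Sunday and is a common year.

2265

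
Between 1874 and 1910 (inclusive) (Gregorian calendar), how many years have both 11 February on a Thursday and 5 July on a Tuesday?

2

Check each year's weekday for 11 February and 5 July:
  1874: Wed/Sun  1875: Thu/Mon  1876: Fri/Wed  1877: Sun/Thu  1878: Mon/Fri  1879: Tue/Sat  1880: Wed/Mon  1881: Fri/Tue  1882: Sat/Wed  1883: Sun/Thu  1884: Mon/Sat  1885: Wed/Sun  1886: Thu/Mon  1887: Fri/Tue  …(9 more)…  1897: Thu/Mon  1898: Fri/Tue  1899: Sat/Wed  1900: Sun/Thu  1901: Mon/Fri  1902: Tue/Sat  1903: Wed/Sun  1904: Thu/Tue ✓  1905: Sat/Wed  1906: Sun/Thu  1907: Mon/Fri  1908: Tue/Sun  1909: Thu/Mon  1910: Fri/Tue
Both conditions hold in: 1892, 1904 — 2.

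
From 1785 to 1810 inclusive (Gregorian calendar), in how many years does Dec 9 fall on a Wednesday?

Track Dec 9's weekday year by year (advancing +1, or +2 across a Feb 29):
  1785: Fri  1786: Sat (+1)  1787: Sun (+1)  1788: Tue (+2)  1789: Wed (+1) ✓
  1790: Thu (+1)  1791: Fri (+1)  1792: Sun (+2)  1793: Mon (+1)  1794: Tue (+1)
  1795: Wed (+1) ✓  1796: Fri (+2)  1797: Sat (+1)  1798: Sun (+1)  1799: Mon (+1)
  1800: Tue (+1)  1801: Wed (+1) ✓  1802: Thu (+1)  1803: Fri (+1)  1804: Sun (+2)
  1805: Mon (+1)  1806: Tue (+1)  1807: Wed (+1) ✓  1808: Fri (+2)  1809: Sat (+1)
  1810: Sun (+1)
Wednesday years: 1789, 1795, 1801, 1807 — 4 in total.

4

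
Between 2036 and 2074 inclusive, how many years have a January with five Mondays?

January has 31 days; it has five Mondays when Monday falls among the first (month-length − 28) days — i.e. when January 1 is one of Monday/Sunday/Saturday.
January 1 by year: 2036:Tue 2037:Thu 2038:Fri 2039:Sat✓ 2040:Sun✓ 2041:Tue 2042:Wed 2043:Thu 2044:Fri 2045:Sun✓ 2046:Mon✓ 2047:Tue 2048:Wed 2049:Fri 2050:Sat✓ …(9 more)… 2060:Thu 2061:Sat✓ 2062:Sun✓ 2063:Mon✓ 2064:Tue 2065:Thu 2066:Fri 2067:Sat✓ 2068:Sun✓ 2069:Tue 2070:Wed 2071:Thu 2072:Fri 2073:Sun✓ 2074:Mon✓
Years with five Mondays: 2039, 2040, 2045, 2046, 2050, 2051, 2052, 2056, 2057, 2061, 2062, 2063, 2067, 2068, 2073, 2074 → 16.

16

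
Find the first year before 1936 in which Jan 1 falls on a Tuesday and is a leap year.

Jan 1 advances by 2 weekdays after a leap year and by 1 after a common year.
1936: Jan 1 is Wednesday (leap).
1935: Tuesday
1934: Monday
1933: Sunday
1932: Friday (leap)
1931: Thursday
1930: Wednesday
1929: Tuesday
1928: Sunday (leap)
1927: Saturday
1926: Friday
1925: Thursday
1924: Tuesday (leap)
1924 begins on a Tuesday and is a leap year.

1924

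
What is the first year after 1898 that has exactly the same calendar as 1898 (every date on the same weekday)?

1910

Two years share a calendar iff Jan 1 falls on the same weekday and both are leap or both are common. 1898: Jan 1 is Saturday, common year.
1899: Jan 1 Sunday, common
1900: Jan 1 Monday, common
1901: Jan 1 Tuesday, common
1902: Jan 1 Wednesday, common
1903: Jan 1 Thursday, common
1904: Jan 1 Friday, leap
1905: Jan 1 Sunday, common
1906: Jan 1 Monday, common
1907: Jan 1 Tuesday, common
1908: Jan 1 Wednesday, leap
1909: Jan 1 Friday, common
1910: Jan 1 Saturday, common
1910 matches on both conditions.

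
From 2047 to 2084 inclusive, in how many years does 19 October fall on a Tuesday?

Track 19 October's weekday year by year (advancing +1, or +2 across a Feb 29):
  2047: Sat  2048: Mon (+2)  2049: Tue (+1) ✓  2050: Wed (+1)  2051: Thu (+1)
  2052: Sat (+2)  2053: Sun (+1)  2054: Mon (+1)  2055: Tue (+1) ✓  2056: Thu (+2)
  2057: Fri (+1)  2058: Sat (+1)  2059: Sun (+1)  2060: Tue (+2) ✓  … (10 more years) …
  2071: Mon (+1)  2072: Wed (+2)  2073: Thu (+1)  2074: Fri (+1)  2075: Sat (+1)
  2076: Mon (+2)  2077: Tue (+1) ✓  2078: Wed (+1)  2079: Thu (+1)  2080: Sat (+2)
  2081: Sun (+1)  2082: Mon (+1)  2083: Tue (+1) ✓  2084: Thu (+2)
Tuesday years: 2049, 2055, 2060, 2066, 2077, 2083 — 6 in total.

6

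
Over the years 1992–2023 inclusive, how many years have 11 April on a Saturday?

Track 11 April's weekday year by year (advancing +1, or +2 across a Feb 29):
  1992: Sat ✓  1993: Sun (+1)  1994: Mon (+1)  1995: Tue (+1)  1996: Thu (+2)
  1997: Fri (+1)  1998: Sat (+1) ✓  1999: Sun (+1)  2000: Tue (+2)  2001: Wed (+1)
  2002: Thu (+1)  2003: Fri (+1)  2004: Sun (+2)  2005: Mon (+1)  … (4 more years) …
  2010: Sun (+1)  2011: Mon (+1)  2012: Wed (+2)  2013: Thu (+1)  2014: Fri (+1)
  2015: Sat (+1) ✓  2016: Mon (+2)  2017: Tue (+1)  2018: Wed (+1)  2019: Thu (+1)
  2020: Sat (+2) ✓  2021: Sun (+1)  2022: Mon (+1)  2023: Tue (+1)
Saturday years: 1992, 1998, 2009, 2015, 2020 — 5 in total.

5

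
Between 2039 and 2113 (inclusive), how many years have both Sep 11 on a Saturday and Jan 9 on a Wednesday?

Check each year's weekday for Sep 11 and Jan 9:
  2039: Sun/Sun  2040: Tue/Mon  2041: Wed/Wed  2042: Thu/Thu  2043: Fri/Fri  2044: Sun/Sat  2045: Mon/Mon  2046: Tue/Tue  2047: Wed/Wed  2048: Fri/Thu  2049: Sat/Sat  2050: Sun/Sun  2051: Mon/Mon  2052: Wed/Tue  …(47 more)…  2100: Sat/Sat  2101: Sun/Sun  2102: Mon/Mon  2103: Tue/Tue  2104: Thu/Wed  2105: Fri/Fri  2106: Sat/Sat  2107: Sun/Sun  2108: Tue/Mon  2109: Wed/Wed  2110: Thu/Thu  2111: Fri/Fri  2112: Sun/Sat  2113: Mon/Mon
Both conditions hold in: no year — 0.

0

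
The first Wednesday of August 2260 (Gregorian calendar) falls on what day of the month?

August 1, 2260 is a Wednesday, so the first Wednesday is the 1st.
The first Wednesday is 1 + 0 = 1.

1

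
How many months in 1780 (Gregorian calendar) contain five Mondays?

A month of length L has five Mondays iff its first Monday is on day ≤ L−28 (so day 1–3 in a 31-day month, 1–2 in a 30-day month, day 1 in a leap February).
Checking each month of 1780: Jan starts Sat (31d) ✓; Feb starts Tue (29d); Mar starts Wed (31d); Apr starts Sat (30d); May starts Mon (31d) ✓; Jun starts Thu (30d); Jul starts Sat (31d) ✓; Aug starts Tue (31d); Sep starts Fri (30d); Oct starts Sun (31d) ✓; Nov starts Wed (30d); Dec starts Fri (31d).
Five-Monday months: January, May, July, October → 4.

4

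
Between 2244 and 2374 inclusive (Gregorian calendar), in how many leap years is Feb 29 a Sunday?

Leap years in 2244–2374: 32 of them.
Feb 29 weekday advances by 5 (mod 7) from one leap year to the next four years later (or differs when a century non-leap intervenes).
Leap-day weekdays: 2244:Thu 2248:Tue 2252:Sun✓ 2256:Fri 2260:Wed 2264:Mon 2268:Sat 2272:Thu 2276:Tue 2280:Sun✓ 2284:Fri 2288:Wed 2292:Mon …(6 more)… 2324:Fri 2328:Wed 2332:Mon 2336:Sat 2340:Thu 2344:Tue 2348:Sun✓ 2352:Fri 2356:Wed 2360:Mon 2364:Sat 2368:Thu 2372:Tue
Sunday: 2252, 2280, 2320, 2348 → 4.

4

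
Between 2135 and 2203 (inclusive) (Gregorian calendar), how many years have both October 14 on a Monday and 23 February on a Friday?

Check each year's weekday for October 14 and 23 February:
  2135: Fri/Wed  2136: Sun/Thu  2137: Mon/Sat  2138: Tue/Sun  2139: Wed/Mon  2140: Fri/Tue  2141: Sat/Thu  2142: Sun/Fri  2143: Mon/Sat  2144: Wed/Sun  2145: Thu/Tue  2146: Fri/Wed  2147: Sat/Thu  2148: Mon/Fri ✓  …(41 more)…  2190: Thu/Tue  2191: Fri/Wed  2192: Sun/Thu  2193: Mon/Sat  2194: Tue/Sun  2195: Wed/Mon  2196: Fri/Tue  2197: Sat/Thu  2198: Sun/Fri  2199: Mon/Sat  2200: Tue/Sun  2201: Wed/Mon  2202: Thu/Tue  2203: Fri/Wed
Both conditions hold in: 2148, 2176 — 2.

2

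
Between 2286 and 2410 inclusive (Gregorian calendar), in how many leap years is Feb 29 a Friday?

4

Leap years in 2286–2410: 30 of them.
Feb 29 weekday advances by 5 (mod 7) from one leap year to the next four years later (or differs when a century non-leap intervenes).
Leap-day weekdays: 2288:Wed 2292:Mon 2296:Sat 2304:Mon 2308:Sat 2312:Thu 2316:Tue 2320:Sun 2324:Fri✓ 2328:Wed 2332:Mon 2336:Sat 2340:Thu …(4 more)… 2360:Mon 2364:Sat 2368:Thu 2372:Tue 2376:Sun 2380:Fri✓ 2384:Wed 2388:Mon 2392:Sat 2396:Thu 2400:Tue 2404:Sun 2408:Fri✓
Friday: 2324, 2352, 2380, 2408 → 4.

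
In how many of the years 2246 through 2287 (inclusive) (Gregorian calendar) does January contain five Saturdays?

January has 31 days; it has five Saturdays when Saturday falls among the first (month-length − 28) days — i.e. when January 1 is one of Saturday/Friday/Thursday.
January 1 by year: 2246:Thu✓ 2247:Fri✓ 2248:Sat✓ 2249:Mon 2250:Tue 2251:Wed 2252:Thu✓ 2253:Sat✓ 2254:Sun 2255:Mon 2256:Tue 2257:Thu✓ 2258:Fri✓ 2259:Sat✓ 2260:Sun …(12 more)… 2273:Wed 2274:Thu✓ 2275:Fri✓ 2276:Sat✓ 2277:Mon 2278:Tue 2279:Wed 2280:Thu✓ 2281:Sat✓ 2282:Sun 2283:Mon 2284:Tue 2285:Thu✓ 2286:Fri✓ 2287:Sat✓
Years with five Saturdays: 2246, 2247, 2248, 2252, 2253, 2257, 2258, 2259, 2263, 2264, 2269, 2270, 2274, 2275, 2276, 2280, 2281, 2285, 2286, 2287 → 20.

20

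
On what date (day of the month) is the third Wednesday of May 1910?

18

May 1, 1910 is a Sunday, so the first Wednesday is the 4th.
The third Wednesday is 4 + 14 = 18.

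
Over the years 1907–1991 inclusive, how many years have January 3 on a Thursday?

13

Track January 3's weekday year by year (advancing +1, or +2 across a Feb 29):
  1907: Thu ✓  1908: Fri (+1)  1909: Sun (+2)  1910: Mon (+1)  1911: Tue (+1)
  1912: Wed (+1)  1913: Fri (+2)  1914: Sat (+1)  1915: Sun (+1)  1916: Mon (+1)
  1917: Wed (+2)  1918: Thu (+1) ✓  1919: Fri (+1)  1920: Sat (+1)  … (57 more years) …
  1978: Tue (+1)  1979: Wed (+1)  1980: Thu (+1) ✓  1981: Sat (+2)  1982: Sun (+1)
  1983: Mon (+1)  1984: Tue (+1)  1985: Thu (+2) ✓  1986: Fri (+1)  1987: Sat (+1)
  1988: Sun (+1)  1989: Tue (+2)  1990: Wed (+1)  1991: Thu (+1) ✓
Thursday years: 1907, 1918, 1924, 1929, 1935, 1946, 1952, 1957, 1963, 1974, 1980, 1985, 1991 — 13 in total.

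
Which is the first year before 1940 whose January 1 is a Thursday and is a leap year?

1920

Jan 1 advances by 2 weekdays after a leap year and by 1 after a common year.
1940: Jan 1 is Monday (leap).
1939: Sunday
1938: Saturday
1937: Friday
1936: Wednesday (leap)
1935: Tuesday
1934: Monday
1933: Sunday
1932: Friday (leap)
1931: Thursday
1930: Wednesday
1929: Tuesday
1928: Sunday (leap)
1927: Saturday
1926: Friday
1925: Thursday
1924: Tuesday (leap)
1923: Monday
1922: Sunday
1921: Saturday
1920: Thursday (leap)
1920 begins on a Thursday and is a leap year.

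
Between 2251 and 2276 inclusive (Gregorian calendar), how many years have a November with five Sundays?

November has 30 days; it has five Sundays when Sunday falls among the first (month-length − 28) days — i.e. when November 1 is one of Sunday/Saturday.
November 1 by year: 2251:Sat✓ 2252:Mon 2253:Tue 2254:Wed 2255:Thu 2256:Sat✓ 2257:Sun✓ 2258:Mon 2259:Tue 2260:Thu 2261:Fri 2262:Sat✓ 2263:Sun✓ 2264:Tue 2265:Wed 2266:Thu 2267:Fri 2268:Sun✓ 2269:Mon 2270:Tue 2271:Wed 2272:Fri 2273:Sat✓ 2274:Sun✓ 2275:Mon 2276:Wed
Years with five Sundays: 2251, 2256, 2257, 2262, 2263, 2268, 2273, 2274 → 8.

8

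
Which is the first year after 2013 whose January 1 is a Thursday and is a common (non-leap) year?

Jan 1 advances by 2 weekdays after a leap year and by 1 after a common year.
2013: Jan 1 is Tuesday.
2014: Wednesday
2015: Thursday
2015 begins on a Thursday and is a common year.

2015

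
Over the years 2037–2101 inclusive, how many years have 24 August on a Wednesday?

10

Track 24 August's weekday year by year (advancing +1, or +2 across a Feb 29):
  2037: Mon  2038: Tue (+1)  2039: Wed (+1) ✓  2040: Fri (+2)  2041: Sat (+1)
  2042: Sun (+1)  2043: Mon (+1)  2044: Wed (+2) ✓  2045: Thu (+1)  2046: Fri (+1)
  2047: Sat (+1)  2048: Mon (+2)  2049: Tue (+1)  2050: Wed (+1) ✓  … (37 more years) …
  2088: Tue (+2)  2089: Wed (+1) ✓  2090: Thu (+1)  2091: Fri (+1)  2092: Sun (+2)
  2093: Mon (+1)  2094: Tue (+1)  2095: Wed (+1) ✓  2096: Fri (+2)  2097: Sat (+1)
  2098: Sun (+1)  2099: Mon (+1)  2100: Tue (+1)  2101: Wed (+1) ✓
Wednesday years: 2039, 2044, 2050, 2061, 2067, 2072, 2078, 2089, 2095, 2101 — 10 in total.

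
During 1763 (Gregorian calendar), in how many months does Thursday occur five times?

A month of length L has five Thursdays iff its first Thursday is on day ≤ L−28 (so day 1–3 in a 31-day month, 1–2 in a 30-day month, day 1 in a leap February).
Checking each month of 1763: Jan starts Sat (31d); Feb starts Tue (28d); Mar starts Tue (31d) ✓; Apr starts Fri (30d); May starts Sun (31d); Jun starts Wed (30d) ✓; Jul starts Fri (31d); Aug starts Mon (31d); Sep starts Thu (30d) ✓; Oct starts Sat (31d); Nov starts Tue (30d); Dec starts Thu (31d) ✓.
Five-Thursday months: March, June, September, December → 4.

4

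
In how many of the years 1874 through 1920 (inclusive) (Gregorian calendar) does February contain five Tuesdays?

2

February has 28 days (29 in leap years); it has five Tuesdays when Tuesday falls among the first (month-length − 28) days — i.e. when February 1 is Tuesday in a leap year (never in a common year).
February 1 by year: 1874:Sun 1875:Mon 1876:Tue✓ 1877:Thu 1878:Fri 1879:Sat 1880:Sun 1881:Tue 1882:Wed 1883:Thu 1884:Fri 1885:Sun 1886:Mon 1887:Tue 1888:Wed …(17 more)… 1906:Thu 1907:Fri 1908:Sat 1909:Mon 1910:Tue 1911:Wed 1912:Thu 1913:Sat 1914:Sun 1915:Mon 1916:Tue✓ 1917:Thu 1918:Fri 1919:Sat 1920:Sun
Years with five Tuesdays: 1876, 1916 → 2.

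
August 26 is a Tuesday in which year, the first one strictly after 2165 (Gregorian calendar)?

2166

From one year to the next, a fixed date's weekday advances by 1, or by 2 when a Feb 29 lies between the two dates.
2165: August 26 is Monday.
2166: Tuesday (+1)
August 26 falls on a Tuesday in 2166.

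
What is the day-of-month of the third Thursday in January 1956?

January 1, 1956 is a Sunday, so the first Thursday is the 5th.
The third Thursday is 5 + 14 = 19.

19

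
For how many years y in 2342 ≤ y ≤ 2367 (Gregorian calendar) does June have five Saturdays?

June has 30 days; it has five Saturdays when Saturday falls among the first (month-length − 28) days — i.e. when June 1 is one of Saturday/Friday.
June 1 by year: 2342:Mon 2343:Tue 2344:Thu 2345:Fri✓ 2346:Sat✓ 2347:Sun 2348:Tue 2349:Wed 2350:Thu 2351:Fri✓ 2352:Sun 2353:Mon 2354:Tue 2355:Wed 2356:Fri✓ 2357:Sat✓ 2358:Sun 2359:Mon 2360:Wed 2361:Thu 2362:Fri✓ 2363:Sat✓ 2364:Mon 2365:Tue 2366:Wed 2367:Thu
Years with five Saturdays: 2345, 2346, 2351, 2356, 2357, 2362, 2363 → 7.

7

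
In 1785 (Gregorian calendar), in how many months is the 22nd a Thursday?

2

Check the 22nd of each month of 1785: Jan 22: Sat, Feb 22: Tue, Mar 22: Tue, Apr 22: Fri, May 22: Sun, Jun 22: Wed, Jul 22: Fri, Aug 22: Mon, Sep 22: Thu, Oct 22: Sat, Nov 22: Tue, Dec 22: Thu.
Thursday occurs in September, December — 2 months.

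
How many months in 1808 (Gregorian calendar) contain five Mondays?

4

A month of length L has five Mondays iff its first Monday is on day ≤ L−28 (so day 1–3 in a 31-day month, 1–2 in a 30-day month, day 1 in a leap February).
Checking each month of 1808: Jan starts Fri (31d); Feb starts Mon (29d) ✓; Mar starts Tue (31d); Apr starts Fri (30d); May starts Sun (31d) ✓; Jun starts Wed (30d); Jul starts Fri (31d); Aug starts Mon (31d) ✓; Sep starts Thu (30d); Oct starts Sat (31d) ✓; Nov starts Tue (30d); Dec starts Thu (31d).
Five-Monday months: February, May, August, October → 4.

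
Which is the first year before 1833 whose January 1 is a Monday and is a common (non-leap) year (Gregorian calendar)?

Jan 1 advances by 2 weekdays after a leap year and by 1 after a common year.
1833: Jan 1 is Tuesday.
1832: Sunday (leap)
1831: Saturday
1830: Friday
1829: Thursday
1828: Tuesday (leap)
1827: Monday
1827 begins on a Monday and is a common year.

1827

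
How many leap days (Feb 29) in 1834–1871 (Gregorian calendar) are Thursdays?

1

Leap years in 1834–1871: 9 of them.
Feb 29 weekday advances by 5 (mod 7) from one leap year to the next four years later (or differs when a century non-leap intervenes).
Leap-day weekdays: 1836:Mon 1840:Sat 1844:Thu✓ 1848:Tue 1852:Sun 1856:Fri 1860:Wed 1864:Mon 1868:Sat
Thursday: 1844 → 1.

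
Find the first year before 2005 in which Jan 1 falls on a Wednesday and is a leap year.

1992

Jan 1 advances by 2 weekdays after a leap year and by 1 after a common year.
2005: Jan 1 is Saturday.
2004: Thursday (leap)
2003: Wednesday
2002: Tuesday
2001: Monday
2000: Saturday (leap)
1999: Friday
1998: Thursday
1997: Wednesday
1996: Monday (leap)
1995: Sunday
1994: Saturday
1993: Friday
1992: Wednesday (leap)
1992 begins on a Wednesday and is a leap year.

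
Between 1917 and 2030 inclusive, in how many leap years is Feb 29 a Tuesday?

Leap years in 1917–2030: 28 of them.
Feb 29 weekday advances by 5 (mod 7) from one leap year to the next four years later (or differs when a century non-leap intervenes).
Leap-day weekdays: 1920:Sun 1924:Fri 1928:Wed 1932:Mon 1936:Sat 1940:Thu 1944:Tue✓ 1948:Sun 1952:Fri 1956:Wed 1960:Mon 1964:Sat 1968:Thu 1972:Tue✓ 1976:Sun 1980:Fri 1984:Wed 1988:Mon 1992:Sat 1996:Thu 2000:Tue✓ 2004:Sun 2008:Fri 2012:Wed 2016:Mon 2020:Sat 2024:Thu 2028:Tue✓
Tuesday: 1944, 1972, 2000, 2028 → 4.

4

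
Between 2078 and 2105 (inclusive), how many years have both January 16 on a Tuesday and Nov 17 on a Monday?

0

Check each year's weekday for January 16 and Nov 17:
  2078: Sun/Thu  2079: Mon/Fri  2080: Tue/Sun  2081: Thu/Mon  2082: Fri/Tue  2083: Sat/Wed  2084: Sun/Fri  2085: Tue/Sat  2086: Wed/Sun  2087: Thu/Mon  2088: Fri/Wed  2089: Sun/Thu  2090: Mon/Fri  2091: Tue/Sat  2092: Wed/Mon  2093: Fri/Tue  2094: Sat/Wed  2095: Sun/Thu  2096: Mon/Sat  2097: Wed/Sun  2098: Thu/Mon  2099: Fri/Tue  2100: Sat/Wed  2101: Sun/Thu  2102: Mon/Fri  2103: Tue/Sat  2104: Wed/Mon  2105: Fri/Tue
Both conditions hold in: no year — 0.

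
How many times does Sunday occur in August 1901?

August 1901 has 31 days and begins on Thursday.
The first Sunday is August 4.
Sundays fall on 4, 11, 18, 25 — that's 4.

4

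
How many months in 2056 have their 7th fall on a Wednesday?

1

Check the 7th of each month of 2056: Jan 7: Fri, Feb 7: Mon, Mar 7: Tue, Apr 7: Fri, May 7: Sun, Jun 7: Wed, Jul 7: Fri, Aug 7: Mon, Sep 7: Thu, Oct 7: Sat, Nov 7: Tue, Dec 7: Thu.
Wednesday occurs in June — 1 month.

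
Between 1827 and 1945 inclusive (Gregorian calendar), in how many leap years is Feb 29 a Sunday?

Leap years in 1827–1945: 29 of them.
Feb 29 weekday advances by 5 (mod 7) from one leap year to the next four years later (or differs when a century non-leap intervenes).
Leap-day weekdays: 1828:Fri 1832:Wed 1836:Mon 1840:Sat 1844:Thu 1848:Tue 1852:Sun✓ 1856:Fri 1860:Wed 1864:Mon 1868:Sat 1872:Thu 1876:Tue …(3 more)… 1892:Mon 1896:Sat 1904:Mon 1908:Sat 1912:Thu 1916:Tue 1920:Sun✓ 1924:Fri 1928:Wed 1932:Mon 1936:Sat 1940:Thu 1944:Tue
Sunday: 1852, 1880, 1920 → 3.

3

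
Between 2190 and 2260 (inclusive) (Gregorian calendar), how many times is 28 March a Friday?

10

Track 28 March's weekday year by year (advancing +1, or +2 across a Feb 29):
  2190: Sun  2191: Mon (+1)  2192: Wed (+2)  2193: Thu (+1)  2194: Fri (+1) ✓
  2195: Sat (+1)  2196: Mon (+2)  2197: Tue (+1)  2198: Wed (+1)  2199: Thu (+1)
  2200: Fri (+1) ✓  2201: Sat (+1)  2202: Sun (+1)  2203: Mon (+1)  … (43 more years) …
  2247: Sun (+1)  2248: Tue (+2)  2249: Wed (+1)  2250: Thu (+1)  2251: Fri (+1) ✓
  2252: Sun (+2)  2253: Mon (+1)  2254: Tue (+1)  2255: Wed (+1)  2256: Fri (+2) ✓
  2257: Sat (+1)  2258: Sun (+1)  2259: Mon (+1)  2260: Wed (+2)
Friday years: 2194, 2200, 2206, 2217, 2223, 2228, 2234, 2245, 2251, 2256 — 10 in total.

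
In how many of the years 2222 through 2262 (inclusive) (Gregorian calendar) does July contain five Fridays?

17

July has 31 days; it has five Fridays when Friday falls among the first (month-length − 28) days — i.e. when July 1 is one of Friday/Thursday/Wednesday.
July 1 by year: 2222:Mon 2223:Tue 2224:Thu✓ 2225:Fri✓ 2226:Sat 2227:Sun 2228:Tue 2229:Wed✓ 2230:Thu✓ 2231:Fri✓ 2232:Sun 2233:Mon 2234:Tue 2235:Wed✓ 2236:Fri✓ …(11 more)… 2248:Sat 2249:Sun 2250:Mon 2251:Tue 2252:Thu✓ 2253:Fri✓ 2254:Sat 2255:Sun 2256:Tue 2257:Wed✓ 2258:Thu✓ 2259:Fri✓ 2260:Sun 2261:Mon 2262:Tue
Years with five Fridays: 2224, 2225, 2229, 2230, 2231, 2235, 2236, 2240, 2241, 2242, 2246, 2247, 2252, 2253, 2257, 2258, 2259 → 17.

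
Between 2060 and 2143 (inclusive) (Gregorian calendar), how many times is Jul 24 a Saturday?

12

Track Jul 24's weekday year by year (advancing +1, or +2 across a Feb 29):
  2060: Sat ✓  2061: Sun (+1)  2062: Mon (+1)  2063: Tue (+1)  2064: Thu (+2)
  2065: Fri (+1)  2066: Sat (+1) ✓  2067: Sun (+1)  2068: Tue (+2)  2069: Wed (+1)
  2070: Thu (+1)  2071: Fri (+1)  2072: Sun (+2)  2073: Mon (+1)  … (56 more years) …
  2130: Mon (+1)  2131: Tue (+1)  2132: Thu (+2)  2133: Fri (+1)  2134: Sat (+1) ✓
  2135: Sun (+1)  2136: Tue (+2)  2137: Wed (+1)  2138: Thu (+1)  2139: Fri (+1)
  2140: Sun (+2)  2141: Mon (+1)  2142: Tue (+1)  2143: Wed (+1)
Saturday years: 2060, 2066, 2077, 2083, 2088, 2094, 2100, 2106, 2117, 2123, 2128, 2134 — 12 in total.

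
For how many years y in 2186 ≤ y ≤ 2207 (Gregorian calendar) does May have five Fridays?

May has 31 days; it has five Fridays when Friday falls among the first (month-length − 28) days — i.e. when May 1 is one of Friday/Thursday/Wednesday.
May 1 by year: 2186:Mon 2187:Tue 2188:Thu✓ 2189:Fri✓ 2190:Sat 2191:Sun 2192:Tue 2193:Wed✓ 2194:Thu✓ 2195:Fri✓ 2196:Sun 2197:Mon 2198:Tue 2199:Wed✓ 2200:Thu✓ 2201:Fri✓ 2202:Sat 2203:Sun 2204:Tue 2205:Wed✓ 2206:Thu✓ 2207:Fri✓
Years with five Fridays: 2188, 2189, 2193, 2194, 2195, 2199, 2200, 2201, 2205, 2206, 2207 → 11.

11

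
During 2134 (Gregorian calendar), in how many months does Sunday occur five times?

A month of length L has five Sundays iff its first Sunday is on day ≤ L−28 (so day 1–3 in a 31-day month, 1–2 in a 30-day month, day 1 in a leap February).
Checking each month of 2134: Jan starts Fri (31d) ✓; Feb starts Mon (28d); Mar starts Mon (31d); Apr starts Thu (30d); May starts Sat (31d) ✓; Jun starts Tue (30d); Jul starts Thu (31d); Aug starts Sun (31d) ✓; Sep starts Wed (30d); Oct starts Fri (31d) ✓; Nov starts Mon (30d); Dec starts Wed (31d).
Five-Sunday months: January, May, August, October → 4.

4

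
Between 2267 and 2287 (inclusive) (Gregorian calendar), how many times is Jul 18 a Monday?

Track Jul 18's weekday year by year (advancing +1, or +2 across a Feb 29):
  2267: Thu  2268: Sat (+2)  2269: Sun (+1)  2270: Mon (+1) ✓  2271: Tue (+1)
  2272: Thu (+2)  2273: Fri (+1)  2274: Sat (+1)  2275: Sun (+1)  2276: Tue (+2)
  2277: Wed (+1)  2278: Thu (+1)  2279: Fri (+1)  2280: Sun (+2)  2281: Mon (+1) ✓
  2282: Tue (+1)  2283: Wed (+1)  2284: Fri (+2)  2285: Sat (+1)  2286: Sun (+1)
  2287: Mon (+1) ✓
Monday years: 2270, 2281, 2287 — 3 in total.

3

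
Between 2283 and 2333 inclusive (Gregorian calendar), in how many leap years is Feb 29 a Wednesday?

2

Leap years in 2283–2333: 12 of them.
Feb 29 weekday advances by 5 (mod 7) from one leap year to the next four years later (or differs when a century non-leap intervenes).
Leap-day weekdays: 2284:Fri 2288:Wed✓ 2292:Mon 2296:Sat 2304:Mon 2308:Sat 2312:Thu 2316:Tue 2320:Sun 2324:Fri 2328:Wed✓ 2332:Mon
Wednesday: 2288, 2328 → 2.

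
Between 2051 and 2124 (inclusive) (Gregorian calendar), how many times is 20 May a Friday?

Track 20 May's weekday year by year (advancing +1, or +2 across a Feb 29):
  2051: Sat  2052: Mon (+2)  2053: Tue (+1)  2054: Wed (+1)  2055: Thu (+1)
  2056: Sat (+2)  2057: Sun (+1)  2058: Mon (+1)  2059: Tue (+1)  2060: Thu (+2)
  2061: Fri (+1) ✓  2062: Sat (+1)  2063: Sun (+1)  2064: Tue (+2)  … (46 more years) …
  2111: Wed (+1)  2112: Fri (+2) ✓  2113: Sat (+1)  2114: Sun (+1)  2115: Mon (+1)
  2116: Wed (+2)  2117: Thu (+1)  2118: Fri (+1) ✓  2119: Sat (+1)  2120: Mon (+2)
  2121: Tue (+1)  2122: Wed (+1)  2123: Thu (+1)  2124: Sat (+2)
Friday years: 2061, 2067, 2072, 2078, 2089, 2095, 2101, 2107, 2112, 2118 — 10 in total.

10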